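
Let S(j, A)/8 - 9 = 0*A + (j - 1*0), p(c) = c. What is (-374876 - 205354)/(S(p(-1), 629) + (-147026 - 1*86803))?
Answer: 16578/6679 ≈ 2.4821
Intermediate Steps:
S(j, A) = 72 + 8*j (S(j, A) = 72 + 8*(0*A + (j - 1*0)) = 72 + 8*(0 + (j + 0)) = 72 + 8*(0 + j) = 72 + 8*j)
(-374876 - 205354)/(S(p(-1), 629) + (-147026 - 1*86803)) = (-374876 - 205354)/((72 + 8*(-1)) + (-147026 - 1*86803)) = -580230/((72 - 8) + (-147026 - 86803)) = -580230/(64 - 233829) = -580230/(-233765) = -580230*(-1/233765) = 16578/6679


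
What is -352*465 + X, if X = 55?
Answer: -163625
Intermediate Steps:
-352*465 + X = -352*465 + 55 = -163680 + 55 = -163625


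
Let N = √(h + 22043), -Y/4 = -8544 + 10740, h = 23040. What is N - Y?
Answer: 8784 + √45083 ≈ 8996.3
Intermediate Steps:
Y = -8784 (Y = -4*(-8544 + 10740) = -4*2196 = -8784)
N = √45083 (N = √(23040 + 22043) = √45083 ≈ 212.33)
N - Y = √45083 - 1*(-8784) = √45083 + 8784 = 8784 + √45083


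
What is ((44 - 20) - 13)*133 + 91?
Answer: 1554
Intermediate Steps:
((44 - 20) - 13)*133 + 91 = (24 - 13)*133 + 91 = 11*133 + 91 = 1463 + 91 = 1554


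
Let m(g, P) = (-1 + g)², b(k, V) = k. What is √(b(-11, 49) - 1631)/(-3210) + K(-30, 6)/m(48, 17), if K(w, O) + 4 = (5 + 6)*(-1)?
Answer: -15/2209 - I*√1642/3210 ≈ -0.0067904 - 0.012624*I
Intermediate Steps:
K(w, O) = -15 (K(w, O) = -4 + (5 + 6)*(-1) = -4 + 11*(-1) = -4 - 11 = -15)
√(b(-11, 49) - 1631)/(-3210) + K(-30, 6)/m(48, 17) = √(-11 - 1631)/(-3210) - 15/(-1 + 48)² = √(-1642)*(-1/3210) - 15/(47²) = (I*√1642)*(-1/3210) - 15/2209 = -I*√1642/3210 - 15*1/2209 = -I*√1642/3210 - 15/2209 = -15/2209 - I*√1642/3210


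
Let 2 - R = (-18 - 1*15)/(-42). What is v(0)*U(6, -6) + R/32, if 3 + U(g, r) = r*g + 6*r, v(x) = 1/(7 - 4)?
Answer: -11183/448 ≈ -24.962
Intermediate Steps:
v(x) = 1/3
U(g, r) = -3 + 6*r + g*r (U(g, r) = -3 + (r*g + 6*r) = -3 + (g*r + 6*r) = -3 + (6*r + g*r) = -3 + 6*r + g*r)
R = 17/14 (R = 2 - (-18 - 1*15)/(-42) = 2 - (-18 - 15)*(-1)/42 = 2 - (-33)*(-1)/42 = 2 - 1*11/14 = 2 - 11/14 = 17/14 ≈ 1.2143)
v(0)*U(6, -6) + R/32 = (-3 + 6*(-6) + 6*(-6))/3 + (17/14)/32 = (-3 - 36 - 36)/3 + (17/14)*(1/32) = (1/3)*(-75) + 17/448 = -25 + 17/448 = -11183/448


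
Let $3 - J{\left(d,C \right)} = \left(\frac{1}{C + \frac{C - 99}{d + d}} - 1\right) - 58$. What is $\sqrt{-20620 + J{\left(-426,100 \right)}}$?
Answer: $\frac{i \sqrt{149227913846906}}{85199} \approx 143.38 i$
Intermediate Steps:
$J{\left(d,C \right)} = 62 - \frac{1}{C + \frac{-99 + C}{2 d}}$ ($J{\left(d,C \right)} = 3 - \left(\left(\frac{1}{C + \frac{C - 99}{d + d}} - 1\right) - 58\right) = 3 - \left(\left(\frac{1}{C + \frac{-99 + C}{2 d}} - 1\right) - 58\right) = 3 - \left(\left(-1 + \frac{1}{C + \frac{-99 + C}{2 d}}\right) - 58\right) = 3 - \left(-59 + \frac{1}{C + \frac{-99 + C}{2 d}}\right) = 3 + \left(59 - \frac{1}{C + \frac{-99 + C}{2 d}}\right) = 62 - \frac{1}{C + \frac{-99 + C}{2 d}}$)
$\sqrt{-20620 + J{\left(-426,100 \right)}} = \sqrt{-20620 + \frac{2 \left(-3069 - -426 + 31 \cdot 100 + 62 \cdot 100 \left(-426\right)\right)}{-99 + 100 + 2 \cdot 100 \left(-426\right)}} = \sqrt{-20620 + \frac{2 \left(-3069 + 426 + 3100 - 2641200\right)}{-99 + 100 - 85200}} = \sqrt{-20620 + 2 \frac{1}{-85199} \left(-2640743\right)} = \sqrt{-20620 + 2 \left(- \frac{1}{85199}\right) \left(-2640743\right)} = \sqrt{-20620 + \frac{5281486}{85199}} = \sqrt{- \frac{1751521894}{85199}} = \frac{i \sqrt{149227913846906}}{85199}$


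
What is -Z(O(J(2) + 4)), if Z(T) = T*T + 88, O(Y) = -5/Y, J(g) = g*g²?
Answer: -12697/144 ≈ -88.174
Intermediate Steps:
J(g) = g³
Z(T) = 88 + T² (Z(T) = T² + 88 = 88 + T²)
-Z(O(J(2) + 4)) = -(88 + (-5/(2³ + 4))²) = -(88 + (-5/(8 + 4))²) = -(88 + (-5/12)²) = -(88 + 25/144) = -1*12697/144 = -12697/144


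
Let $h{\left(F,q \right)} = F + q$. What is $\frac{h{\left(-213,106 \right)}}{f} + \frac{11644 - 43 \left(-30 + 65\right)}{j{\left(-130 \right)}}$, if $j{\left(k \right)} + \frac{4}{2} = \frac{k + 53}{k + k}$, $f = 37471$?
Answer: $- \frac{98778849341}{16599653} \approx -5950.7$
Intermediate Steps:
$j{\left(k \right)} = -2 + \frac{53 + k}{2 k}$ ($j{\left(k \right)} = -2 + \frac{k + 53}{k + k} = -2 + \frac{53 + k}{2 k}$)
$\frac{h{\left(-213,106 \right)}}{f} + \frac{11644 - 43 \left(-30 + 65\right)}{j{\left(-130 \right)}} = \frac{-213 + 106}{37471} + \frac{11644 - 43 \left(-30 + 65\right)}{\frac{1}{2} \frac{1}{-130} \left(53 - -390\right)} = \left(-107\right) \frac{1}{37471} + \frac{11644 - 1505}{\frac{1}{2} \left(- \frac{1}{130}\right) \left(53 + 390\right)} = - \frac{107}{37471} + \frac{11644 - 1505}{\frac{1}{2} \left(- \frac{1}{130}\right) 443} = - \frac{107}{37471} + \frac{10139}{- \frac{443}{260}} = - \frac{107}{37471} + 10139 \left(- \frac{260}{443}\right) = - \frac{107}{37471} - \frac{2636140}{443} = - \frac{98778849341}{16599653}$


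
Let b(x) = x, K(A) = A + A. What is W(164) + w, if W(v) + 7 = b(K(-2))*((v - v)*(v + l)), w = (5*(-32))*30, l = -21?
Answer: -4807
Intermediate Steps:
K(A) = 2*A
w = -4800 (w = -160*30 = -4800)
W(v) = -7 (W(v) = -7 + (2*(-2))*((v - v)*(v - 21)) = -7 - 0*(-21 + v) = -7 - 4*0 = -7 + 0 = -7)
W(164) + w = -7 - 4800 = -4807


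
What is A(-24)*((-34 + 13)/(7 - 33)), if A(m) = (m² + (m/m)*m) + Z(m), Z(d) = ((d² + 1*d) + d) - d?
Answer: 11592/13 ≈ 891.69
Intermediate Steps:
Z(d) = d + d² (Z(d) = ((d² + d) + d) - d = ((d + d²) + d) - d = (d² + 2*d) - d = d + d²)
A(m) = m + m² + m*(1 + m) (A(m) = (m² + (m/m)*m) + m*(1 + m) = (m² + 1*m) + m*(1 + m) = (m² + m) + m*(1 + m) = (m + m²) + m*(1 + m) = m + m² + m*(1 + m))
A(-24)*((-34 + 13)/(7 - 33)) = (2*(-24)*(1 - 24))*((-34 + 13)/(7 - 33)) = (2*(-24)*(-23))*(-21/(-26)) = 1104*(-21*(-1/26)) = 1104*(21/26) = 11592/13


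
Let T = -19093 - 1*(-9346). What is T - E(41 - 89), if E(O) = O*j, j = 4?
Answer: -9555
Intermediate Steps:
E(O) = 4*O (E(O) = O*4 = 4*O)
T = -9747 (T = -19093 + 9346 = -9747)
T - E(41 - 89) = -9747 - 4*(41 - 89) = -9747 - 4*(-48) = -9747 - 1*(-192) = -9747 + 192 = -9555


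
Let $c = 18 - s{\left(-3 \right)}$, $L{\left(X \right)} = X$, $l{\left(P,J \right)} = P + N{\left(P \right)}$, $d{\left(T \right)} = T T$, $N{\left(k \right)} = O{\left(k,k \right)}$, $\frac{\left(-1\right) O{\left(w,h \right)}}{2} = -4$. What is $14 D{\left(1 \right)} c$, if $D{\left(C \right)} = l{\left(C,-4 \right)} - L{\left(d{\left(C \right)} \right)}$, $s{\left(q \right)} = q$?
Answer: $2352$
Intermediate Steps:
$O{\left(w,h \right)} = 8$ ($O{\left(w,h \right)} = \left(-2\right) \left(-4\right) = 8$)
$N{\left(k \right)} = 8$
$d{\left(T \right)} = T^{2}$
$l{\left(P,J \right)} = 8 + P$ ($l{\left(P,J \right)} = P + 8 = 8 + P$)
$c = 21$ ($c = 18 - -3 = 18 + 3 = 21$)
$D{\left(C \right)} = 8 + C - C^{2}$ ($D{\left(C \right)} = \left(8 + C\right) - C^{2} = 8 + C - C^{2}$)
$14 D{\left(1 \right)} c = 14 \left(8 + 1 - 1^{2}\right) 21 = 14 \left(8 + 1 - 1\right) 21 = 14 \cdot 8 \cdot 21 = 112 \cdot 21 = 2352$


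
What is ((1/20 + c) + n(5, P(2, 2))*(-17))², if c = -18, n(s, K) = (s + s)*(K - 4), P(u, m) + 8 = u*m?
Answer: 720439281/400 ≈ 1.8011e+6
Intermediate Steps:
P(u, m) = -8 + m*u (P(u, m) = -8 + u*m = -8 + m*u)
n(s, K) = 2*s*(-4 + K) (n(s, K) = (2*s)*(-4 + K) = 2*s*(-4 + K))
((1/20 + c) + n(5, P(2, 2))*(-17))² = ((1/20 - 18) + (2*5*(-4 + (-8 + 2*2)))*(-17))² = ((1/20 - 18) + (2*5*(-4 + (-8 + 4)))*(-17))² = (-359/20 + (2*5*(-4 - 4))*(-17))² = (-359/20 + (2*5*(-8))*(-17))² = (-359/20 - 80*(-17))² = (-359/20 + 1360)² = (26841/20)² = 720439281/400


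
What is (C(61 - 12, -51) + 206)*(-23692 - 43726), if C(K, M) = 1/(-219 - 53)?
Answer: -1888748979/136 ≈ -1.3888e+7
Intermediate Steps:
C(K, M) = -1/272 (C(K, M) = 1/(-272) = -1/272)
(C(61 - 12, -51) + 206)*(-23692 - 43726) = (-1/272 + 206)*(-23692 - 43726) = (56031/272)*(-67418) = -1888748979/136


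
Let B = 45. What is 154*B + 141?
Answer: 7071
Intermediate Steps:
154*B + 141 = 154*45 + 141 = 6930 + 141 = 7071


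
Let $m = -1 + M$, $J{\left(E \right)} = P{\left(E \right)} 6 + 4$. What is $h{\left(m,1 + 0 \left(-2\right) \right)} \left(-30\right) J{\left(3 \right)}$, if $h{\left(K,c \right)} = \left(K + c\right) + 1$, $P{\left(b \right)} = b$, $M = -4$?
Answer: $1980$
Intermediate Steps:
$J{\left(E \right)} = 4 + 6 E$ ($J{\left(E \right)} = E 6 + 4 = 6 E + 4 = 4 + 6 E$)
$m = -5$ ($m = -1 - 4 = -5$)
$h{\left(K,c \right)} = 1 + K + c$
$h{\left(m,1 + 0 \left(-2\right) \right)} \left(-30\right) J{\left(3 \right)} = \left(1 - 5 + \left(1 + 0 \left(-2\right)\right)\right) \left(-30\right) \left(4 + 6 \cdot 3\right) = \left(1 - 5 + \left(1 + 0\right)\right) \left(-30\right) \left(4 + 18\right) = \left(1 - 5 + 1\right) \left(-30\right) 22 = \left(-3\right) \left(-30\right) 22 = 90 \cdot 22 = 1980$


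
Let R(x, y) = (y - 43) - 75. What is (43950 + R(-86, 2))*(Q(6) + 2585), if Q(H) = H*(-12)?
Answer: 110154842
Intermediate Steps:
R(x, y) = -118 + y (R(x, y) = (-43 + y) - 75 = -118 + y)
Q(H) = -12*H
(43950 + R(-86, 2))*(Q(6) + 2585) = (43950 + (-118 + 2))*(-12*6 + 2585) = (43950 - 116)*(-72 + 2585) = 43834*2513 = 110154842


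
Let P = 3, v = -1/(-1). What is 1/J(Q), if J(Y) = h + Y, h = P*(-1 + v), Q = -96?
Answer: -1/96 ≈ -0.010417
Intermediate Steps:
v = 1 (v = -1*(-1) = 1)
h = 0 (h = 3*(-1 + 1) = 3*0 = 0)
J(Y) = Y (J(Y) = 0 + Y = Y)
1/J(Q) = 1/(-96) = -1/96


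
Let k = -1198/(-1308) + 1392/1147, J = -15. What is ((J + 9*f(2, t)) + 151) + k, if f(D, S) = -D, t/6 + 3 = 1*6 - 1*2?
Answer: 90113705/750138 ≈ 120.13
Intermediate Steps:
t = 6 (t = -18 + 6*(1*6 - 1*2) = -18 + 6*(6 - 2) = -18 + 6*4 = -18 + 24 = 6)
k = 1597421/750138 (k = -1198*(-1/1308) + 1392*(1/1147) = 599/654 + 1392/1147 = 1597421/750138 ≈ 2.1295)
((J + 9*f(2, t)) + 151) + k = ((-15 + 9*(-1*2)) + 151) + 1597421/750138 = ((-15 + 9*(-2)) + 151) + 1597421/750138 = ((-15 - 18) + 151) + 1597421/750138 = (-33 + 151) + 1597421/750138 = 118 + 1597421/750138 = 90113705/750138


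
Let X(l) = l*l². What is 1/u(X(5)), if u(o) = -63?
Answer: -1/63 ≈ -0.015873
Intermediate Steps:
X(l) = l³
1/u(X(5)) = 1/(-63) = -1/63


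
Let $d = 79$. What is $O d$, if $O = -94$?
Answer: $-7426$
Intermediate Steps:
$O d = \left(-94\right) 79 = -7426$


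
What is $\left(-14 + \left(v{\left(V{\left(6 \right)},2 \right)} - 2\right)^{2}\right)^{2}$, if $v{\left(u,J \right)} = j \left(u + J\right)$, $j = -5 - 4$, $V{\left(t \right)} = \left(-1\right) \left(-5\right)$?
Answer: $17732521$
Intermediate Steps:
$V{\left(t \right)} = 5$
$j = -9$ ($j = -5 - 4 = -9$)
$v{\left(u,J \right)} = - 9 J - 9 u$ ($v{\left(u,J \right)} = - 9 \left(u + J\right) = - 9 \left(J + u\right) = - 9 J - 9 u$)
$\left(-14 + \left(v{\left(V{\left(6 \right)},2 \right)} - 2\right)^{2}\right)^{2} = \left(-14 + \left(\left(\left(-9\right) 2 - 45\right) - 2\right)^{2}\right)^{2} = \left(-14 + \left(\left(-18 - 45\right) - 2\right)^{2}\right)^{2} = \left(-14 + \left(-63 - 2\right)^{2}\right)^{2} = \left(-14 + \left(-65\right)^{2}\right)^{2} = \left(-14 + 4225\right)^{2} = 4211^{2} = 17732521$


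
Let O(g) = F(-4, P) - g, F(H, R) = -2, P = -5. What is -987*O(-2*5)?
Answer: -7896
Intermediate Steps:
O(g) = -2 - g
-987*O(-2*5) = -987*(-2 - (-2)*5) = -987*(-2 - 1*(-10)) = -987*(-2 + 10) = -987*8 = -7896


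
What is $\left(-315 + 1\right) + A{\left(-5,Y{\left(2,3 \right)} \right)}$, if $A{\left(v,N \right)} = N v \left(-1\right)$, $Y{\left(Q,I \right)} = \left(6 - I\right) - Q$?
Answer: $-309$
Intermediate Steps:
$Y{\left(Q,I \right)} = 6 - I - Q$
$A{\left(v,N \right)} = - N v$
$\left(-315 + 1\right) + A{\left(-5,Y{\left(2,3 \right)} \right)} = \left(-315 + 1\right) - \left(6 - 3 - 2\right) \left(-5\right) = -314 - \left(6 - 3 - 2\right) \left(-5\right) = -314 - 1 \left(-5\right) = -314 + 5 = -309$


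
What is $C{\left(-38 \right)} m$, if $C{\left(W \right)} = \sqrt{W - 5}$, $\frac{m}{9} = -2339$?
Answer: $- 21051 i \sqrt{43} \approx - 1.3804 \cdot 10^{5} i$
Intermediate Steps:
$m = -21051$ ($m = 9 \left(-2339\right) = -21051$)
$C{\left(W \right)} = \sqrt{-5 + W}$
$C{\left(-38 \right)} m = \sqrt{-5 - 38} \left(-21051\right) = \sqrt{-43} \left(-21051\right) = i \sqrt{43} \left(-21051\right) = - 21051 i \sqrt{43}$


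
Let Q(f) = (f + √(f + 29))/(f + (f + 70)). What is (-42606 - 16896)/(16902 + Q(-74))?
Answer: -1223807861016/347651532989 - 13923468*I*√5/1738257664945 ≈ -3.5202 - 1.7911e-5*I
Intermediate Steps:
Q(f) = (f + √(29 + f))/(70 + 2*f) (Q(f) = (f + √(29 + f))/(f + (70 + f)) = (f + √(29 + f))/(70 + 2*f))
(-42606 - 16896)/(16902 + Q(-74)) = (-42606 - 16896)/(16902 + (-74 + √(29 - 74))/(2*(35 - 74))) = -59502/(16902 + (½)*(-74 + √(-45))/(-39)) = -59502/(16902 + (½)*(-1/39)*(-74 + 3*I*√5)) = -59502/(16902 + (37/39 - I*√5/26)) = -59502/(659215/39 - I*√5/26)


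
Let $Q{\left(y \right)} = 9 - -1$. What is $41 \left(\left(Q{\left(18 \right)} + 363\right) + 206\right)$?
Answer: $23739$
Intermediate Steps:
$Q{\left(y \right)} = 10$ ($Q{\left(y \right)} = 9 + 1 = 10$)
$41 \left(\left(Q{\left(18 \right)} + 363\right) + 206\right) = 41 \left(\left(10 + 363\right) + 206\right) = 41 \left(373 + 206\right) = 41 \cdot 579 = 23739$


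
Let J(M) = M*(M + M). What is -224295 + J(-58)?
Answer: -217567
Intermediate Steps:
J(M) = 2*M² (J(M) = M*(2*M) = 2*M²)
-224295 + J(-58) = -224295 + 2*(-58)² = -224295 + 2*3364 = -224295 + 6728 = -217567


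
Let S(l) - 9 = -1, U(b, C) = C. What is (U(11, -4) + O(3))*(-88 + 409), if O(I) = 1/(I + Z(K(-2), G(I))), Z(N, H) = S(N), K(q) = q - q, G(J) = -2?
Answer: -13803/11 ≈ -1254.8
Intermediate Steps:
S(l) = 8 (S(l) = 9 - 1 = 8)
K(q) = 0
Z(N, H) = 8
O(I) = 1/(8 + I) (O(I) = 1/(I + 8) = 1/(8 + I))
(U(11, -4) + O(3))*(-88 + 409) = (-4 + 1/(8 + 3))*(-88 + 409) = (-4 + 1/11)*321 = -43/11*321 = -13803/11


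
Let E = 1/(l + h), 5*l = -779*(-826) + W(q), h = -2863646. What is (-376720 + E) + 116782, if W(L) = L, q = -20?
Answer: -3554599122653/13674796 ≈ -2.5994e+5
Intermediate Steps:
l = 643434/5 (l = (-779*(-826) - 20)/5 = (643454 - 20)/5 = (1/5)*643434 = 643434/5 ≈ 1.2869e+5)
E = -5/13674796 (E = 1/(643434/5 - 2863646) = 1/(-13674796/5) = -5/13674796 ≈ -3.6564e-7)
(-376720 + E) + 116782 = (-376720 - 5/13674796) + 116782 = -5151569149125/13674796 + 116782 = -3554599122653/13674796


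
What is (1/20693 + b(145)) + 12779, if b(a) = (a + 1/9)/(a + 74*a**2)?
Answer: 3703147742803898/289783840815 ≈ 12779.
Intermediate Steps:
b(a) = (1/9 + a)/(a + 74*a**2) (b(a) = (a + 1/9)/(a + 74*a**2) = (1/9 + a)/(a + 74*a**2))
(1/20693 + b(145)) + 12779 = (1/20693 + (1/9 + 145)/(145*(1 + 74*145))) + 12779 = (1/20693 + (1/145)*(1306/9)/(1 + 10730)) + 12779 = (1/20693 + (1/145)*(1306/9)/10731) + 12779 = (1/20693 + (1/145)*(1/10731)*(1306/9)) + 12779 = (1/20693 + 1306/14003955) + 12779 = 41029013/289783840815 + 12779 = 3703147742803898/289783840815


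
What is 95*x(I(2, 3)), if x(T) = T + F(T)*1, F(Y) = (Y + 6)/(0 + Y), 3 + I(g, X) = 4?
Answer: 760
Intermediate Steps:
I(g, X) = 1 (I(g, X) = -3 + 4 = 1)
F(Y) = (6 + Y)/Y
x(T) = T + (6 + T)/T (x(T) = T + ((6 + T)/T)*1 = T + (6 + T)/T)
95*x(I(2, 3)) = 95*(1 + 1 + 6/1) = 95*(1 + 1 + 6*1) = 95*(1 + 1 + 6) = 95*8 = 760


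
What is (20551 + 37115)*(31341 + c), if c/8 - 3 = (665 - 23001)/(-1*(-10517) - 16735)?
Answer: 5628382036914/3109 ≈ 1.8104e+9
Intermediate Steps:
c = 163960/3109 (c = 24 + 8*((665 - 23001)/(-1*(-10517) - 16735)) = 24 + 8*(-22336/(10517 - 16735)) = 24 + 8*(-22336/(-6218)) = 24 + 8*(-22336*(-1/6218)) = 24 + 8*(11168/3109) = 24 + 89344/3109 = 163960/3109 ≈ 52.737)
(20551 + 37115)*(31341 + c) = (20551 + 37115)*(31341 + 163960/3109) = 57666*(97603129/3109) = 5628382036914/3109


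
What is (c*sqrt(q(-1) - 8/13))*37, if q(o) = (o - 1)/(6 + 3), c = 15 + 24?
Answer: 259*I*sqrt(26) ≈ 1320.6*I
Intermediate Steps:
c = 39
q(o) = -1/9 + o/9 (q(o) = (-1 + o)/9 = (-1 + o)*(1/9) = -1/9 + o/9)
(c*sqrt(q(-1) - 8/13))*37 = (39*sqrt((-1/9 + (1/9)*(-1)) - 8/13))*37 = (39*sqrt((-1/9 - 1/9) - 8*1/13))*37 = (39*sqrt(-2/9 - 8/13))*37 = (39*sqrt(-98/117))*37 = (39*(7*I*sqrt(26)/39))*37 = (7*I*sqrt(26))*37 = 259*I*sqrt(26)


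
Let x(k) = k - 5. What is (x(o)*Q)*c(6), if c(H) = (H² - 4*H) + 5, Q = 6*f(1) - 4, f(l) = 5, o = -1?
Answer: -2652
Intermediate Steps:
Q = 26 (Q = 6*5 - 4 = 30 - 4 = 26)
c(H) = 5 + H² - 4*H
x(k) = -5 + k
(x(o)*Q)*c(6) = ((-5 - 1)*26)*(5 + 6² - 4*6) = (-6*26)*(5 + 36 - 24) = -156*17 = -2652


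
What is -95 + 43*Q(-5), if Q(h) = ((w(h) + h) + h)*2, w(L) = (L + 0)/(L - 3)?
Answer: -3605/4 ≈ -901.25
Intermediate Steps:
w(L) = L/(-3 + L)
Q(h) = 4*h + 2*h/(-3 + h) (Q(h) = ((h/(-3 + h) + h) + h)*2 = ((h + h/(-3 + h)) + h)*2 = (2*h + h/(-3 + h))*2 = 4*h + 2*h/(-3 + h))
-95 + 43*Q(-5) = -95 + 43*(2*(-5)*(-5 + 2*(-5))/(-3 - 5)) = -95 + 43*(2*(-5)*(-5 - 10)/(-8)) = -95 + 43*(2*(-5)*(-1/8)*(-15)) = -95 + 43*(-75/4) = -95 - 3225/4 = -3605/4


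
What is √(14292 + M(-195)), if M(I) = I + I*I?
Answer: √52122 ≈ 228.30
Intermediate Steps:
M(I) = I + I²
√(14292 + M(-195)) = √(14292 - 195*(1 - 195)) = √(14292 - 195*(-194)) = √(14292 + 37830) = √52122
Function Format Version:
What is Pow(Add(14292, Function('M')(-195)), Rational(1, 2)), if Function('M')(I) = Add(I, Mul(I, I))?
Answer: Pow(52122, Rational(1, 2)) ≈ 228.30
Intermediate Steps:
Function('M')(I) = Add(I, Pow(I, 2))
Pow(Add(14292, Function('M')(-195)), Rational(1, 2)) = Pow(Add(14292, Mul(-195, Add(1, -195))), Rational(1, 2)) = Pow(Add(14292, Mul(-195, -194)), Rational(1, 2)) = Pow(Add(14292, 37830), Rational(1, 2)) = Pow(52122, Rational(1, 2))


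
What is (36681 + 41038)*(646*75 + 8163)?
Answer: 4399905747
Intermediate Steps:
(36681 + 41038)*(646*75 + 8163) = 77719*(48450 + 8163) = 77719*56613 = 4399905747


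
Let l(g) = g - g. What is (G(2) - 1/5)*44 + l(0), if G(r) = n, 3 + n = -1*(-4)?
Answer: 176/5 ≈ 35.200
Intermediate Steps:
n = 1 (n = -3 - 1*(-4) = -3 + 4 = 1)
l(g) = 0
G(r) = 1
(G(2) - 1/5)*44 + l(0) = (1 - 1/5)*44 + 0 = (1 - 1*⅕)*44 + 0 = (1 - ⅕)*44 + 0 = (⅘)*44 + 0 = 176/5 + 0 = 176/5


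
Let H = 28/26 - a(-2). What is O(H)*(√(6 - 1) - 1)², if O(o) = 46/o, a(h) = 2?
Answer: -299 + 299*√5/3 ≈ -76.139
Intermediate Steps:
H = -12/13 (H = 28/26 - 1*2 = 28*(1/26) - 2 = 14/13 - 2 = -12/13 ≈ -0.92308)
O(H)*(√(6 - 1) - 1)² = (46/(-12/13))*(√(6 - 1) - 1)² = (46*(-13/12))*(√5 - 1)² = -299*(-1 + √5)²/6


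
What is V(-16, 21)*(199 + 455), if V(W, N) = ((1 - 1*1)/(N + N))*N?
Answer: 0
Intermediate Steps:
V(W, N) = 0 (V(W, N) = ((1 - 1)/((2*N)))*N = (0*(1/(2*N)))*N = 0*N = 0)
V(-16, 21)*(199 + 455) = 0*(199 + 455) = 0*654 = 0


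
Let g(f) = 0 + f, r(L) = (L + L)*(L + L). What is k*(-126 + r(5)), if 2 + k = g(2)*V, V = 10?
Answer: -468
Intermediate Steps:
r(L) = 4*L² (r(L) = (2*L)*(2*L) = 4*L²)
g(f) = f
k = 18 (k = -2 + 2*10 = -2 + 20 = 18)
k*(-126 + r(5)) = 18*(-126 + 4*5²) = 18*(-126 + 4*25) = 18*(-126 + 100) = 18*(-26) = -468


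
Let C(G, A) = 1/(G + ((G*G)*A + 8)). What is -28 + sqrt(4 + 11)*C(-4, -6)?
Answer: -28 - sqrt(15)/92 ≈ -28.042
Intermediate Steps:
C(G, A) = 1/(8 + G + A*G**2) (C(G, A) = 1/(G + (G**2*A + 8)) = 1/(G + (A*G**2 + 8)) = 1/(G + (8 + A*G**2)) = 1/(8 + G + A*G**2))
-28 + sqrt(4 + 11)*C(-4, -6) = -28 + sqrt(4 + 11)/(8 - 4 - 6*(-4)**2) = -28 + sqrt(15)/(8 - 4 - 6*16) = -28 + sqrt(15)/(8 - 4 - 96) = -28 + sqrt(15)/(-92) = -28 + sqrt(15)*(-1/92) = -28 - sqrt(15)/92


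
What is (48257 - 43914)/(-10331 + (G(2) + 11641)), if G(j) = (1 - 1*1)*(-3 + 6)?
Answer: 4343/1310 ≈ 3.3153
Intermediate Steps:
G(j) = 0 (G(j) = (1 - 1)*3 = 0*3 = 0)
(48257 - 43914)/(-10331 + (G(2) + 11641)) = (48257 - 43914)/(-10331 + (0 + 11641)) = 4343/(-10331 + 11641) = 4343/1310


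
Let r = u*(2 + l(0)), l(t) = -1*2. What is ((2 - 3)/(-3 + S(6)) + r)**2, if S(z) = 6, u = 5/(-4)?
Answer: 1/9 ≈ 0.11111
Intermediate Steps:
l(t) = -2
u = -5/4 (u = 5*(-1/4) = -5/4 ≈ -1.2500)
r = 0 (r = -5*(2 - 2)/4 = -5/4*0 = 0)
((2 - 3)/(-3 + S(6)) + r)**2 = ((2 - 3)/(-3 + 6) + 0)**2 = (-1/3 + 0)**2 = (-1/3)**2 = 1/9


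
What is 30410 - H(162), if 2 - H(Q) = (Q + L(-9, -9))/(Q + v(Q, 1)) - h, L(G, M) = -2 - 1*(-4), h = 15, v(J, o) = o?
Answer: 4954223/163 ≈ 30394.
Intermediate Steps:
L(G, M) = 2 (L(G, M) = -2 + 4 = 2)
H(Q) = 17 - (2 + Q)/(1 + Q) (H(Q) = 2 - ((Q + 2)/(Q + 1) - 1*15) = 2 - ((2 + Q)/(1 + Q) - 15) = 2 - (-15 + (2 + Q)/(1 + Q)) = 2 + (15 - (2 + Q)/(1 + Q)) = 17 - (2 + Q)/(1 + Q))
30410 - H(162) = 30410 - (15 + 16*162)/(1 + 162) = 30410 - (15 + 2592)/163 = 30410 - 2607/163 = 4954223/163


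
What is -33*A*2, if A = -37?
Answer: 2442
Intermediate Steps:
-33*A*2 = -33*(-37)*2 = 1221*2 = 2442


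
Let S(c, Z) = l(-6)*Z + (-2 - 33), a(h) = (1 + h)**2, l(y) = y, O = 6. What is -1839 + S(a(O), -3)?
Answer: -1856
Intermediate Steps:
S(c, Z) = -35 - 6*Z (S(c, Z) = -6*Z + (-2 - 33) = -6*Z - 35 = -35 - 6*Z)
-1839 + S(a(O), -3) = -1839 + (-35 - 6*(-3)) = -1839 + (-35 + 18) = -1839 - 17 = -1856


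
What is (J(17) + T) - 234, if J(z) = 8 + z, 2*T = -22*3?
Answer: -242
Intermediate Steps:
T = -33 (T = (-22*3)/2 = (½)*(-66) = -33)
(J(17) + T) - 234 = ((8 + 17) - 33) - 234 = (25 - 33) - 234 = -8 - 234 = -242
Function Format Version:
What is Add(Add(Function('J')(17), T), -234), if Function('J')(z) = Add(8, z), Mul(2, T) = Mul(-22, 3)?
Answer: -242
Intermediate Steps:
T = -33 (T = Mul(Rational(1, 2), Mul(-22, 3)) = Mul(Rational(1, 2), -66) = -33)
Add(Add(Function('J')(17), T), -234) = Add(Add(Add(8, 17), -33), -234) = Add(Add(25, -33), -234) = Add(-8, -234) = -242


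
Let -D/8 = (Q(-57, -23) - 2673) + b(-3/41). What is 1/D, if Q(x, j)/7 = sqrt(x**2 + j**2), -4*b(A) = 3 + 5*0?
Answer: 10695/222842146 + 14*sqrt(3778)/111421073 ≈ 5.5717e-5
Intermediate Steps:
b(A) = -3/4 (b(A) = -(3 + 5*0)/4 = -(3 + 0)/4 = -1/4*3 = -3/4)
Q(x, j) = 7*sqrt(j**2 + x**2) (Q(x, j) = 7*sqrt(x**2 + j**2) = 7*sqrt(j**2 + x**2))
D = 21390 - 56*sqrt(3778) (D = -8*((7*sqrt((-23)**2 + (-57)**2) - 2673) - 3/4) = -8*((7*sqrt(529 + 3249) - 2673) - 3/4) = -8*((7*sqrt(3778) - 2673) - 3/4) = -8*((-2673 + 7*sqrt(3778)) - 3/4) = -8*(-10695/4 + 7*sqrt(3778)) = 21390 - 56*sqrt(3778) ≈ 17948.)
1/D = 1/(21390 - 56*sqrt(3778))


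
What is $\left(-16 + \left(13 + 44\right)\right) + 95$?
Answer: $136$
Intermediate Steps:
$\left(-16 + \left(13 + 44\right)\right) + 95 = \left(-16 + 57\right) + 95 = 41 + 95 = 136$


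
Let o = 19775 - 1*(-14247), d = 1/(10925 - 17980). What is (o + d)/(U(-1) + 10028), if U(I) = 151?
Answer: 80008403/23937615 ≈ 3.3424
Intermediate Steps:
d = -1/7055 (d = 1/(-7055) = -1/7055 ≈ -0.00014174)
o = 34022 (o = 19775 + 14247 = 34022)
(o + d)/(U(-1) + 10028) = (34022 - 1/7055)/(151 + 10028) = (240025209/7055)/10179 = (240025209/7055)*(1/10179) = 80008403/23937615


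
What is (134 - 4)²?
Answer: 16900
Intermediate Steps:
(134 - 4)² = 130² = 16900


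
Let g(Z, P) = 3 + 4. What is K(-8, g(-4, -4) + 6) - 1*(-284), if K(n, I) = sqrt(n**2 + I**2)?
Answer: 284 + sqrt(233) ≈ 299.26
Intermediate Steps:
g(Z, P) = 7
K(n, I) = sqrt(I**2 + n**2)
K(-8, g(-4, -4) + 6) - 1*(-284) = sqrt((7 + 6)**2 + (-8)**2) - 1*(-284) = sqrt(13**2 + 64) + 284 = sqrt(169 + 64) + 284 = sqrt(233) + 284 = 284 + sqrt(233)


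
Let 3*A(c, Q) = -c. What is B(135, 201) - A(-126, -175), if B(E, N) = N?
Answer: 159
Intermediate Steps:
A(c, Q) = -c/3 (A(c, Q) = (-c)/3 = -c/3)
B(135, 201) - A(-126, -175) = 201 - (-1)*(-126)/3 = 201 - 1*42 = 201 - 42 = 159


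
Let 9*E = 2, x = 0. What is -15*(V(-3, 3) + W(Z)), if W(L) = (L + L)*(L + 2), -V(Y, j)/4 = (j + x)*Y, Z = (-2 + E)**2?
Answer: -2251060/2187 ≈ -1029.3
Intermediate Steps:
E = 2/9 (E = (1/9)*2 = 2/9 ≈ 0.22222)
Z = 256/81 (Z = (-2 + 2/9)**2 = (-16/9)**2 = 256/81 ≈ 3.1605)
V(Y, j) = -4*Y*j (V(Y, j) = -4*(j + 0)*Y = -4*j*Y = -4*Y*j)
W(L) = 2*L*(2 + L) (W(L) = (2*L)*(2 + L) = 2*L*(2 + L))
-15*(V(-3, 3) + W(Z)) = -15*(-4*(-3)*3 + 2*(256/81)*(2 + 256/81)) = -15*(36 + 2*(256/81)*(418/81)) = -15*(36 + 214016/6561) = -15*450212/6561 = -2251060/2187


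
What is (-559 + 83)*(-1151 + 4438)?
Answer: -1564612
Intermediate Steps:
(-559 + 83)*(-1151 + 4438) = -476*3287 = -1564612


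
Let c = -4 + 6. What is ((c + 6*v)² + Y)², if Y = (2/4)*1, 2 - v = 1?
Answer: 16641/4 ≈ 4160.3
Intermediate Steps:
c = 2
v = 1 (v = 2 - 1*1 = 2 - 1 = 1)
Y = ½ (Y = (2*(¼))*1 = (½)*1 = ½ ≈ 0.50000)
((c + 6*v)² + Y)² = ((2 + 6*1)² + ½)² = ((2 + 6)² + ½)² = (8² + ½)² = (64 + ½)² = (129/2)² = 16641/4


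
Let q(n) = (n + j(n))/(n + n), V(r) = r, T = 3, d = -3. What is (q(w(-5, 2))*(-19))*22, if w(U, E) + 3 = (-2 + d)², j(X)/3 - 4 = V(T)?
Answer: -817/2 ≈ -408.50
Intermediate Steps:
j(X) = 21 (j(X) = 12 + 3*3 = 12 + 9 = 21)
w(U, E) = 22 (w(U, E) = -3 + (-2 - 3)² = -3 + (-5)² = -3 + 25 = 22)
q(n) = (21 + n)/(2*n) (q(n) = (n + 21)/(n + n) = (21 + n)/((2*n)) = (21 + n)*(1/(2*n)) = (21 + n)/(2*n))
(q(w(-5, 2))*(-19))*22 = (((½)*(21 + 22)/22)*(-19))*22 = (((½)*(1/22)*43)*(-19))*22 = ((43/44)*(-19))*22 = -817/44*22 = -817/2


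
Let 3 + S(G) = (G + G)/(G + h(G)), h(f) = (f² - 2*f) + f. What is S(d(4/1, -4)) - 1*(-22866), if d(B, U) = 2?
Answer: 22864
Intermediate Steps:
h(f) = f² - f
S(G) = -3 + 2*G/(G + G*(-1 + G)) (S(G) = -3 + (G + G)/(G + G*(-1 + G)) = -3 + (2*G)/(G + G*(-1 + G)) = -3 + 2*G/(G + G*(-1 + G)))
S(d(4/1, -4)) - 1*(-22866) = (-3 + 2/2) - 1*(-22866) = (-3 + 2*(½)) + 22866 = (-3 + 1) + 22866 = -2 + 22866 = 22864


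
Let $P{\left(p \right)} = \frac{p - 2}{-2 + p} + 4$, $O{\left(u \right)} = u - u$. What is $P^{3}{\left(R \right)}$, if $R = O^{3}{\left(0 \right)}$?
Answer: $125$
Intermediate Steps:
$O{\left(u \right)} = 0$
$R = 0$ ($R = 0^{3} = 0$)
$P{\left(p \right)} = 5$ ($P{\left(p \right)} = \frac{-2 + p}{-2 + p} + 4 = 1 + 4 = 5$)
$P^{3}{\left(R \right)} = 5^{3} = 125$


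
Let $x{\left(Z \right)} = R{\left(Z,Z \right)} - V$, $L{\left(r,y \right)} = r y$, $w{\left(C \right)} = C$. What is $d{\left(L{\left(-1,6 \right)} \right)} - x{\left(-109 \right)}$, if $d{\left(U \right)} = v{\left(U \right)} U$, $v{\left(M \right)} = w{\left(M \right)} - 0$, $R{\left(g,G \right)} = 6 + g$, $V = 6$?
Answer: $145$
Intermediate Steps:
$x{\left(Z \right)} = Z$ ($x{\left(Z \right)} = \left(6 + Z\right) - 6 = Z$)
$v{\left(M \right)} = M$ ($v{\left(M \right)} = M - 0 = M + 0 = M$)
$d{\left(U \right)} = U^{2}$ ($d{\left(U \right)} = U U = U^{2}$)
$d{\left(L{\left(-1,6 \right)} \right)} - x{\left(-109 \right)} = \left(\left(-1\right) 6\right)^{2} - -109 = \left(-6\right)^{2} + 109 = 36 + 109 = 145$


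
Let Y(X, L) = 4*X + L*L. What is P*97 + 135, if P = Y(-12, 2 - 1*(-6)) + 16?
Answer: 3239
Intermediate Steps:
Y(X, L) = L² + 4*X (Y(X, L) = 4*X + L² = L² + 4*X)
P = 32 (P = ((2 - 1*(-6))² + 4*(-12)) + 16 = ((2 + 6)² - 48) + 16 = (8² - 48) + 16 = (64 - 48) + 16 = 16 + 16 = 32)
P*97 + 135 = 32*97 + 135 = 3104 + 135 = 3239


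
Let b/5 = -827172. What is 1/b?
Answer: -1/4135860 ≈ -2.4179e-7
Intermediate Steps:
b = -4135860 (b = 5*(-827172) = -4135860)
1/b = 1/(-4135860) = -1/4135860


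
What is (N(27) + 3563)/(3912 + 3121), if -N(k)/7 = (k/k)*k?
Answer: 3374/7033 ≈ 0.47974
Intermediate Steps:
N(k) = -7*k (N(k) = -7*k/k*k = -7*k)
(N(27) + 3563)/(3912 + 3121) = (-7*27 + 3563)/(3912 + 3121) = (-189 + 3563)/7033 = 3374*(1/7033) = 3374/7033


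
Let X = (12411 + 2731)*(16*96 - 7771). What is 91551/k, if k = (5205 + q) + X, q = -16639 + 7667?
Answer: -30517/31471379 ≈ -0.00096967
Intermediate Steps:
q = -8972
X = -94410370 (X = 15142*(1536 - 7771) = 15142*(-6235) = -94410370)
k = -94414137 (k = (5205 - 8972) - 94410370 = -3767 - 94410370 = -94414137)
91551/k = 91551/(-94414137) = 91551*(-1/94414137) = -30517/31471379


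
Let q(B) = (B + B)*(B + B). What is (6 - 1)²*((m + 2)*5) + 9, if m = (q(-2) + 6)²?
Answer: 60759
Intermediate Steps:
q(B) = 4*B² (q(B) = (2*B)*(2*B) = 4*B²)
m = 484 (m = (4*(-2)² + 6)² = (4*4 + 6)² = (16 + 6)² = 22² = 484)
(6 - 1)²*((m + 2)*5) + 9 = (6 - 1)²*((484 + 2)*5) + 9 = 5²*(486*5) + 9 = 25*2430 + 9 = 60750 + 9 = 60759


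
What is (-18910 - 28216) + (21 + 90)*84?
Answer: -37802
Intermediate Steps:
(-18910 - 28216) + (21 + 90)*84 = -47126 + 111*84 = -47126 + 9324 = -37802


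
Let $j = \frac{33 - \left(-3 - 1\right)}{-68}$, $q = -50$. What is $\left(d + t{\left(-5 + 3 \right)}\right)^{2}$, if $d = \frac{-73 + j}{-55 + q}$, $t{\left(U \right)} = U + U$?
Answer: $\frac{61669609}{5664400} \approx 10.887$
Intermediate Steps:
$j = - \frac{37}{68}$ ($j = \left(33 - \left(-3 - 1\right)\right) \left(- \frac{1}{68}\right) = \left(33 - -4\right) \left(- \frac{1}{68}\right) = \left(33 + 4\right) \left(- \frac{1}{68}\right) = 37 \left(- \frac{1}{68}\right) = - \frac{37}{68} \approx -0.54412$)
$t{\left(U \right)} = 2 U$
$d = \frac{1667}{2380}$ ($d = \frac{-73 - \frac{37}{68}}{-55 - 50} = - \frac{5001}{68 \left(-105\right)} = \left(- \frac{5001}{68}\right) \left(- \frac{1}{105}\right) = \frac{1667}{2380} \approx 0.70042$)
$\left(d + t{\left(-5 + 3 \right)}\right)^{2} = \left(\frac{1667}{2380} + 2 \left(-5 + 3\right)\right)^{2} = \left(\frac{1667}{2380} + 2 \left(-2\right)\right)^{2} = \left(\frac{1667}{2380} - 4\right)^{2} = \left(- \frac{7853}{2380}\right)^{2} = \frac{61669609}{5664400}$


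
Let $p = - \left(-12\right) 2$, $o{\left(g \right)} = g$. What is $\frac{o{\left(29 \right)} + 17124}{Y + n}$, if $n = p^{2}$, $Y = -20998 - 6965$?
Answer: $- \frac{1009}{1611} \approx -0.62632$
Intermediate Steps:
$Y = -27963$ ($Y = -20998 - 6965 = -27963$)
$p = 24$ ($p = \left(-1\right) \left(-24\right) = 24$)
$n = 576$ ($n = 24^{2} = 576$)
$\frac{o{\left(29 \right)} + 17124}{Y + n} = \frac{29 + 17124}{-27963 + 576} = \frac{17153}{-27387} = 17153 \left(- \frac{1}{27387}\right) = - \frac{1009}{1611}$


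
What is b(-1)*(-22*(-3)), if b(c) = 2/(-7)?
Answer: -132/7 ≈ -18.857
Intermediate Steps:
b(c) = -2/7 (b(c) = 2*(-⅐) = -2/7)
b(-1)*(-22*(-3)) = -(-44)*(-3)/7 = -2/7*66 = -132/7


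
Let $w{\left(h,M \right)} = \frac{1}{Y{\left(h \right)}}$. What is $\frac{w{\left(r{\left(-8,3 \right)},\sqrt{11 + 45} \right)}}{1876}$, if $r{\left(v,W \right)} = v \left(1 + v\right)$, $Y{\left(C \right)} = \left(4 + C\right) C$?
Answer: $\frac{1}{6303360} \approx 1.5865 \cdot 10^{-7}$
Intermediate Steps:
$Y{\left(C \right)} = C \left(4 + C\right)$
$w{\left(h,M \right)} = \frac{1}{h \left(4 + h\right)}$
$\frac{w{\left(r{\left(-8,3 \right)},\sqrt{11 + 45} \right)}}{1876} = \frac{\frac{1}{\left(-8\right) \left(1 - 8\right)} \frac{1}{4 - 8 \left(1 - 8\right)}}{1876} = \frac{1}{\left(-8\right) \left(-7\right) \left(4 - -56\right)} \frac{1}{1876} = \frac{1}{56 \left(4 + 56\right)} \frac{1}{1876} = \frac{1}{56 \cdot 60} \cdot \frac{1}{1876} = \frac{1}{56} \cdot \frac{1}{60} \cdot \frac{1}{1876} = \frac{1}{3360} \cdot \frac{1}{1876} = \frac{1}{6303360}$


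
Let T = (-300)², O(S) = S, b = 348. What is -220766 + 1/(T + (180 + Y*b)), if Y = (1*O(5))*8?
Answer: -22981740599/104100 ≈ -2.2077e+5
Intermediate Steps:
Y = 40 (Y = (1*5)*8 = 5*8 = 40)
T = 90000
-220766 + 1/(T + (180 + Y*b)) = -220766 + 1/(90000 + (180 + 40*348)) = -220766 + 1/(90000 + (180 + 13920)) = -220766 + 1/(90000 + 14100) = -220766 + 1/104100 = -22981740599/104100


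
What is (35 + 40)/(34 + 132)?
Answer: 75/166 ≈ 0.45181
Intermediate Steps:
(35 + 40)/(34 + 132) = 75/166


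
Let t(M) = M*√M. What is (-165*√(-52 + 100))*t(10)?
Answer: -6600*√30 ≈ -36150.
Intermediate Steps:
t(M) = M^(3/2)
(-165*√(-52 + 100))*t(10) = (-165*√(-52 + 100))*10^(3/2) = (-660*√3)*(10*√10) = -6600*√30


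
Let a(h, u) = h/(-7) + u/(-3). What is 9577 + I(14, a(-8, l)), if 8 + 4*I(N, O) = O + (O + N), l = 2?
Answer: 402307/42 ≈ 9578.7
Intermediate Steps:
a(h, u) = -u/3 - h/7 (a(h, u) = h*(-⅐) + u*(-⅓) = -h/7 - u/3 = -u/3 - h/7)
I(N, O) = -2 + O/2 + N/4 (I(N, O) = -2 + (O + (O + N))/4 = -2 + (O + (N + O))/4 = -2 + (N + 2*O)/4 = -2 + (O/2 + N/4) = -2 + O/2 + N/4)
9577 + I(14, a(-8, l)) = 9577 + (-2 + (-⅓*2 - ⅐*(-8))/2 + (¼)*14) = 9577 + (-2 + (-⅔ + 8/7)/2 + 7/2) = 9577 + (-2 + (½)*(10/21) + 7/2) = 9577 + (-2 + 5/21 + 7/2) = 9577 + 73/42 = 402307/42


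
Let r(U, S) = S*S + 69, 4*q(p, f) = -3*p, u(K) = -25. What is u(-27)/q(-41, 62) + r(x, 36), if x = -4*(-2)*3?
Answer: 167795/123 ≈ 1364.2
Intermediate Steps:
q(p, f) = -3*p/4 (q(p, f) = (-3*p)/4 = -3*p/4)
x = 24 (x = 8*3 = 24)
r(U, S) = 69 + S**2 (r(U, S) = S**2 + 69 = 69 + S**2)
u(-27)/q(-41, 62) + r(x, 36) = -25/((-3/4*(-41))) + (69 + 36**2) = -25/123/4 + (69 + 1296) = -25*4/123 + 1365 = -100/123 + 1365 = 167795/123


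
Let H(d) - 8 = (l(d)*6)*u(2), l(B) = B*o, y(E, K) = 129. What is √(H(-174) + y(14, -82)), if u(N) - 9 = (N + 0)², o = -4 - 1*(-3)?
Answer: √13709 ≈ 117.09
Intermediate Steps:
o = -1 (o = -4 + 3 = -1)
u(N) = 9 + N² (u(N) = 9 + (N + 0)² = 9 + N²)
l(B) = -B (l(B) = B*(-1) = -B)
H(d) = 8 - 78*d (H(d) = 8 + (-d*6)*(9 + 2²) = 8 + (-6*d)*(9 + 4) = 8 - 6*d*13 = 8 - 78*d)
√(H(-174) + y(14, -82)) = √((8 - 78*(-174)) + 129) = √((8 + 13572) + 129) = √(13580 + 129) = √13709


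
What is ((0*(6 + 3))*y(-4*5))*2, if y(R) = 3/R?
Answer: 0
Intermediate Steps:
((0*(6 + 3))*y(-4*5))*2 = ((0*(6 + 3))*(3/((-4*5))))*2 = ((0*9)*(3/(-20)))*2 = (0*(3*(-1/20)))*2 = (0*(-3/20))*2 = 0*2 = 0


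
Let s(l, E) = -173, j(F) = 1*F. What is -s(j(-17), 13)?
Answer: 173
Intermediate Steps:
j(F) = F
-s(j(-17), 13) = -1*(-173) = 173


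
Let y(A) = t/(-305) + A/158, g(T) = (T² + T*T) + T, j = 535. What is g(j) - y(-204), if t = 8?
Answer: 13806105317/24095 ≈ 5.7299e+5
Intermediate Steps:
g(T) = T + 2*T² (g(T) = (T² + T²) + T = 2*T² + T = T + 2*T²)
y(A) = -8/305 + A/158 (y(A) = 8/(-305) + A/158 = 8*(-1/305) + A*(1/158) = -8/305 + A/158)
g(j) - y(-204) = 535*(1 + 2*535) - (-8/305 + (1/158)*(-204)) = 535*(1 + 1070) - (-8/305 - 102/79) = 535*1071 - 1*(-31742/24095) = 572985 + 31742/24095 = 13806105317/24095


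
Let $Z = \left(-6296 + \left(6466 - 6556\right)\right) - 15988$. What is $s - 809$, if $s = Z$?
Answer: $-23183$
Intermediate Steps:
$Z = -22374$ ($Z = \left(-6296 + \left(6466 - 6556\right)\right) - 15988 = \left(-6296 - 90\right) - 15988 = -6386 - 15988 = -22374$)
$s = -22374$
$s - 809 = -22374 - 809 = -23183$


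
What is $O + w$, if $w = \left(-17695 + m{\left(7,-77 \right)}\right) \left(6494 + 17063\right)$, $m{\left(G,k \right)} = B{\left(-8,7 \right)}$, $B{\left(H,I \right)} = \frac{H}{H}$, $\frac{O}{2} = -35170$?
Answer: $-416887898$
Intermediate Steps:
$O = -70340$ ($O = 2 \left(-35170\right) = -70340$)
$B{\left(H,I \right)} = 1$
$m{\left(G,k \right)} = 1$
$w = -416817558$ ($w = \left(-17695 + 1\right) \left(6494 + 17063\right) = \left(-17694\right) 23557 = -416817558$)
$O + w = -70340 - 416817558 = -416887898$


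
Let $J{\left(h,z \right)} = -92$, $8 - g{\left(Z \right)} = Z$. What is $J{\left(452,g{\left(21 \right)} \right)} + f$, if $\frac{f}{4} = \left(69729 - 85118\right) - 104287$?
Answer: $-478796$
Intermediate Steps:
$g{\left(Z \right)} = 8 - Z$
$f = -478704$ ($f = 4 \left(\left(69729 - 85118\right) - 104287\right) = 4 \left(-15389 - 104287\right) = 4 \left(-119676\right) = -478704$)
$J{\left(452,g{\left(21 \right)} \right)} + f = -92 - 478704 = -478796$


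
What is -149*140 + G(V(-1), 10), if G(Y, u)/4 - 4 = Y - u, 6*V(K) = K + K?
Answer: -62656/3 ≈ -20885.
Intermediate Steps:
V(K) = K/3 (V(K) = (K + K)/6 = (2*K)/6 = K/3)
G(Y, u) = 16 - 4*u + 4*Y (G(Y, u) = 16 + 4*(Y - u) = 16 + (-4*u + 4*Y) = 16 - 4*u + 4*Y)
-149*140 + G(V(-1), 10) = -149*140 + (16 - 4*10 + 4*((1/3)*(-1))) = -20860 + (16 - 40 + 4*(-1/3)) = -20860 + (16 - 40 - 4/3) = -20860 - 76/3 = -62656/3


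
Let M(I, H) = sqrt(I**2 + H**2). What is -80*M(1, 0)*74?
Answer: -5920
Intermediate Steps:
M(I, H) = sqrt(H**2 + I**2)
-80*M(1, 0)*74 = -80*sqrt(0**2 + 1**2)*74 = -80*sqrt(0 + 1)*74 = -80*sqrt(1)*74 = -80*1*74 = -80*74 = -5920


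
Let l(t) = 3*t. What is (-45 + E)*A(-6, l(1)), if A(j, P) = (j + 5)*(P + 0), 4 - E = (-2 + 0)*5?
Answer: 93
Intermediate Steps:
E = 14 (E = 4 - (-2 + 0)*5 = 4 - (-2)*5 = 4 - 1*(-10) = 4 + 10 = 14)
A(j, P) = P*(5 + j) (A(j, P) = (5 + j)*P = P*(5 + j))
(-45 + E)*A(-6, l(1)) = (-45 + 14)*((3*1)*(5 - 6)) = -93*(-1) = -31*(-3) = 93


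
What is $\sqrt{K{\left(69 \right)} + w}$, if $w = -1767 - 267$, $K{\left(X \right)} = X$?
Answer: $i \sqrt{1965} \approx 44.328 i$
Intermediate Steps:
$w = -2034$ ($w = -1767 - 267 = -2034$)
$\sqrt{K{\left(69 \right)} + w} = \sqrt{69 - 2034} = \sqrt{-1965} = i \sqrt{1965}$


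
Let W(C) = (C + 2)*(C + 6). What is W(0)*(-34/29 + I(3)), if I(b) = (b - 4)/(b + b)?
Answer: -466/29 ≈ -16.069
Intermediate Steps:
I(b) = (-4 + b)/(2*b) (I(b) = (-4 + b)/((2*b)) = (-4 + b)*(1/(2*b)) = (-4 + b)/(2*b))
W(C) = (2 + C)*(6 + C)
W(0)*(-34/29 + I(3)) = (12 + 0² + 8*0)*(-34/29 + (½)*(-4 + 3)/3) = (12 + 0 + 0)*(-34*1/29 + (½)*(⅓)*(-1)) = 12*(-34/29 - ⅙) = 12*(-233/174) = -466/29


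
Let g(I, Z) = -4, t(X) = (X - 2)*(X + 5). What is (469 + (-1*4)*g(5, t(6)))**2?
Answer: 235225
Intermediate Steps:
t(X) = (-2 + X)*(5 + X)
(469 + (-1*4)*g(5, t(6)))**2 = (469 - 1*4*(-4))**2 = (469 - 4*(-4))**2 = (469 + 16)**2 = 485**2 = 235225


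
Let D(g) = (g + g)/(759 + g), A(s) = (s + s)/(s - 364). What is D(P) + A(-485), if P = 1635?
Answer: 94415/37639 ≈ 2.5084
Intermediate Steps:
A(s) = 2*s/(-364 + s) (A(s) = (2*s)/(-364 + s) = 2*s/(-364 + s))
D(g) = 2*g/(759 + g) (D(g) = (2*g)/(759 + g) = 2*g/(759 + g))
D(P) + A(-485) = 2*1635/(759 + 1635) + 2*(-485)/(-364 - 485) = 2*1635/2394 + 2*(-485)/(-849) = 2*1635*(1/2394) + 2*(-485)*(-1/849) = 545/399 + 970/849 = 94415/37639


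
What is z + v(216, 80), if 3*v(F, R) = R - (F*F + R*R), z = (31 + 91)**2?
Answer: -8324/3 ≈ -2774.7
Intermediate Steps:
z = 14884 (z = 122**2 = 14884)
v(F, R) = -F**2/3 - R**2/3 + R/3 (v(F, R) = (R - (F*F + R*R))/3 = (R - (F**2 + R**2))/3 = (R + (-F**2 - R**2))/3 = (R - F**2 - R**2)/3 = -F**2/3 - R**2/3 + R/3)
z + v(216, 80) = 14884 + (-1/3*216**2 - 1/3*80**2 + (1/3)*80) = 14884 + (-1/3*46656 - 1/3*6400 + 80/3) = 14884 + (-15552 - 6400/3 + 80/3) = 14884 - 52976/3 = -8324/3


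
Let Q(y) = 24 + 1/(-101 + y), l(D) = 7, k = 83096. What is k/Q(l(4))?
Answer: 7811024/2255 ≈ 3463.9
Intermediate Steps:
k/Q(l(4)) = 83096/(((-2423 + 24*7)/(-101 + 7))) = 83096/(((-2423 + 168)/(-94))) = 83096/((-1/94*(-2255))) = 83096/(2255/94) = 83096*(94/2255) = 7811024/2255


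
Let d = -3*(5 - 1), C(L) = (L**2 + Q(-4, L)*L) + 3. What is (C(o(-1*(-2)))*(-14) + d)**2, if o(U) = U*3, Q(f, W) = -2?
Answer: 152100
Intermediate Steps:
o(U) = 3*U
C(L) = 3 + L**2 - 2*L (C(L) = (L**2 - 2*L) + 3 = 3 + L**2 - 2*L)
d = -12 (d = -3*4 = -12)
(C(o(-1*(-2)))*(-14) + d)**2 = ((3 + (3*(-1*(-2)))**2 - 6*(-1*(-2)))*(-14) - 12)**2 = ((3 + (3*2)**2 - 6*2)*(-14) - 12)**2 = ((3 + 6**2 - 2*6)*(-14) - 12)**2 = ((3 + 36 - 12)*(-14) - 12)**2 = (27*(-14) - 12)**2 = (-378 - 12)**2 = (-390)**2 = 152100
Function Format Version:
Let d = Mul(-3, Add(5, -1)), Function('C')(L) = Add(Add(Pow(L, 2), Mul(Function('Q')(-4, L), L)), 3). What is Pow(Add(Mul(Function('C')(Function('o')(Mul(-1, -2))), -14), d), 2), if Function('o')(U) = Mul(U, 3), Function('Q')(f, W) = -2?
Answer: 152100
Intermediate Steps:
Function('o')(U) = Mul(3, U)
Function('C')(L) = Add(3, Pow(L, 2), Mul(-2, L)) (Function('C')(L) = Add(Add(Pow(L, 2), Mul(-2, L)), 3) = Add(3, Pow(L, 2), Mul(-2, L)))
d = -12 (d = Mul(-3, 4) = -12)
Pow(Add(Mul(Function('C')(Function('o')(Mul(-1, -2))), -14), d), 2) = Pow(Add(Mul(Add(3, Pow(Mul(3, Mul(-1, -2)), 2), Mul(-2, Mul(3, Mul(-1, -2)))), -14), -12), 2) = Pow(Add(Mul(Add(3, Pow(Mul(3, 2), 2), Mul(-2, Mul(3, 2))), -14), -12), 2) = Pow(Add(Mul(Add(3, Pow(6, 2), Mul(-2, 6)), -14), -12), 2) = Pow(Add(Mul(Add(3, 36, -12), -14), -12), 2) = Pow(Add(Mul(27, -14), -12), 2) = Pow(Add(-378, -12), 2) = Pow(-390, 2) = 152100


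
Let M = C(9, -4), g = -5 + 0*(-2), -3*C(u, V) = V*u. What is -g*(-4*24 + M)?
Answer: -420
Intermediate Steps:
C(u, V) = -V*u/3
g = -5 (g = -5 + 0 = -5)
M = 12 (M = -⅓*(-4)*9 = 12)
-g*(-4*24 + M) = -(-5)*(-4*24 + 12) = -(-5)*(-96 + 12) = -(-5)*(-84) = -1*420 = -420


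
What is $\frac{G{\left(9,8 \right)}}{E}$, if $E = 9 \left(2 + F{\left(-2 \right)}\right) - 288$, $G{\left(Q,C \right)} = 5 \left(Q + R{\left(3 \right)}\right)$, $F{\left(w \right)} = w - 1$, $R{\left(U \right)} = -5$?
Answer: $- \frac{20}{297} \approx -0.06734$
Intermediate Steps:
$F{\left(w \right)} = -1 + w$
$G{\left(Q,C \right)} = -25 + 5 Q$ ($G{\left(Q,C \right)} = 5 \left(Q - 5\right) = 5 \left(-5 + Q\right) = -25 + 5 Q$)
$E = -297$ ($E = 9 \left(2 - 3\right) - 288 = 9 \left(-1\right) - 288 = -9 - 288 = -297$)
$\frac{G{\left(9,8 \right)}}{E} = \frac{-25 + 5 \cdot 9}{-297} = \left(-25 + 45\right) \left(- \frac{1}{297}\right) = 20 \left(- \frac{1}{297}\right) = - \frac{20}{297}$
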